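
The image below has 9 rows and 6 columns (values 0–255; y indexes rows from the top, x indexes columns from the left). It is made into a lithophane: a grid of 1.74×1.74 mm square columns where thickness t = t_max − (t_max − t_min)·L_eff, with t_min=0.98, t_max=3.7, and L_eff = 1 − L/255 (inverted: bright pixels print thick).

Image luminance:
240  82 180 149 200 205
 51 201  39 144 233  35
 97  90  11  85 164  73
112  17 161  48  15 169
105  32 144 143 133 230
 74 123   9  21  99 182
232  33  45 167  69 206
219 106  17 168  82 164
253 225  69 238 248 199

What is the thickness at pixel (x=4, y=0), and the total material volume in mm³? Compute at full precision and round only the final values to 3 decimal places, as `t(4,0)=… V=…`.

span = t_max - t_min = 3.7 - 0.98 = 2.720
L(4,0) = 200, L_eff = 1 - 200/255 = 0.215686 (inverted)
t(4,0) = 3.7 - 2.720·0.215686 = 3.113
Σt over all 9·6 pixels = 47189/375 ≈ 125.8373333
V = pitch²·Σt = 1.74²·47189/375 = 380.985

t(4,0)=3.113 V=380.985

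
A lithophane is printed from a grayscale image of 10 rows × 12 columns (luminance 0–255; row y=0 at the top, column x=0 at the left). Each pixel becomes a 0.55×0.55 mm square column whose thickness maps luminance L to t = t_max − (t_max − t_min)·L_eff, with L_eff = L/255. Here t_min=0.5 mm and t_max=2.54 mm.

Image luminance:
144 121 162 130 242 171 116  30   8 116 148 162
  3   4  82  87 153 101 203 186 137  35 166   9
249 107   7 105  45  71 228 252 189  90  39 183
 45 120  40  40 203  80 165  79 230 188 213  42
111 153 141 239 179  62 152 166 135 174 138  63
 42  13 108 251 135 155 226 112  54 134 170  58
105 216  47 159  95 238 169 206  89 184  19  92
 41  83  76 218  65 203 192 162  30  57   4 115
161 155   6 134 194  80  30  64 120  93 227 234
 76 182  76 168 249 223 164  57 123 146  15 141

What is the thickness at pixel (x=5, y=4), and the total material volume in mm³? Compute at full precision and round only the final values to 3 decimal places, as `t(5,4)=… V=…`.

t(5,4)=2.044 V=56.192

span = t_max - t_min = 2.54 - 0.5 = 2.040
L(5,4) = 62, L_eff = 62/255 = 0.243137
t(5,4) = 2.54 - 2.040·0.243137 = 2.044
Σt over all 10·12 pixels = 185.76
V = pitch²·Σt = 0.55²·185.76 = 56.192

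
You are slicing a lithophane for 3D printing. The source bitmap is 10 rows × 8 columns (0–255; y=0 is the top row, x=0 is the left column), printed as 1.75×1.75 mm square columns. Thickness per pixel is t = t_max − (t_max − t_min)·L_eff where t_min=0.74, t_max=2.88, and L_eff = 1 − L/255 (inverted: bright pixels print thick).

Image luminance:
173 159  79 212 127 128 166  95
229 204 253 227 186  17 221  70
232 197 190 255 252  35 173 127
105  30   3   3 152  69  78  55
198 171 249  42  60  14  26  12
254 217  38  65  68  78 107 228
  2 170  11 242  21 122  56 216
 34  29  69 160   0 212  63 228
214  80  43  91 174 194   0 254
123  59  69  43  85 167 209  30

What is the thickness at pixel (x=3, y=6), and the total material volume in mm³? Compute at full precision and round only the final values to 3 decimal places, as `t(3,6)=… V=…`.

span = t_max - t_min = 2.88 - 0.74 = 2.140
L(3,6) = 242, L_eff = 1 - 242/255 = 0.050980 (inverted)
t(3,6) = 2.88 - 2.140·0.050980 = 2.771
Σt over all 10·8 pixels = 1803293/12750 ≈ 141.4347451
V = pitch²·Σt = 1.75²·1803293/12750 = 433.144

t(3,6)=2.771 V=433.144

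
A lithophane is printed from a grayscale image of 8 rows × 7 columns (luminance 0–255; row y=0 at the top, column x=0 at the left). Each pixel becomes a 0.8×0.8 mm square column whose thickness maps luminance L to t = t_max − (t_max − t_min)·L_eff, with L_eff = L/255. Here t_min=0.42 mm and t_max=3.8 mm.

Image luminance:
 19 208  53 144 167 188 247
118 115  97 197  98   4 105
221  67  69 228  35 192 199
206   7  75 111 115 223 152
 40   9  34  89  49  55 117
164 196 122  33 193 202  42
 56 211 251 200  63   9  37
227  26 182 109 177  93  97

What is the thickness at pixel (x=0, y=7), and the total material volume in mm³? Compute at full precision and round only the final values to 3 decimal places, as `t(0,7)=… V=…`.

t(0,7)=0.791 V=78.990

span = t_max - t_min = 3.8 - 0.42 = 3.380
L(0,7) = 227, L_eff = 227/255 = 0.890196
t(0,7) = 3.8 - 3.380·0.890196 = 0.791
Σt over all 8·7 pixels = 1573633/12750 ≈ 123.4221961
V = pitch²·Σt = 0.8²·1573633/12750 = 78.990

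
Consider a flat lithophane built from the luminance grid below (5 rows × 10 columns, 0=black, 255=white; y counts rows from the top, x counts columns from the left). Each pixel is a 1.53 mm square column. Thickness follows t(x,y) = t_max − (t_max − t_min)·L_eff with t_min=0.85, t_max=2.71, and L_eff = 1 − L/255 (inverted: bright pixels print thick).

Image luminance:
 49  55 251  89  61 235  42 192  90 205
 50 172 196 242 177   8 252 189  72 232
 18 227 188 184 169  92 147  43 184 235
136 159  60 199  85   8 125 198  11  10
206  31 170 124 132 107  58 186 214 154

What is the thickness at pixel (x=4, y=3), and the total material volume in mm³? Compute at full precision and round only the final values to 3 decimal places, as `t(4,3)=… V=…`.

span = t_max - t_min = 2.71 - 0.85 = 1.860
L(4,3) = 85, L_eff = 1 - 85/255 = 0.666667 (inverted)
t(4,3) = 2.71 - 1.860·0.666667 = 1.470
Σt over all 5·10 pixels = 194457/2125 ≈ 91.5091765
V = pitch²·Σt = 1.53²·194457/2125 = 214.214

t(4,3)=1.470 V=214.214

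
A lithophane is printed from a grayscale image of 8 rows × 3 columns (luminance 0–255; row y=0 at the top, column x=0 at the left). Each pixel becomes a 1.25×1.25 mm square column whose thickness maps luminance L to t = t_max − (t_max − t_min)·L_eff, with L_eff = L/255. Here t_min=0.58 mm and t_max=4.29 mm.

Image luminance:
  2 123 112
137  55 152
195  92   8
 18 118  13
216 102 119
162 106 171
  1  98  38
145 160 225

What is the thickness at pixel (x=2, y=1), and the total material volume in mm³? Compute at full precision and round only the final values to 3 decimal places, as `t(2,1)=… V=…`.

t(2,1)=2.079 V=102.497

span = t_max - t_min = 4.29 - 0.58 = 3.710
L(2,1) = 152, L_eff = 152/255 = 0.596078
t(2,1) = 4.29 - 3.710·0.596078 = 2.079
Σt over all 8·3 pixels = 139396/2125 ≈ 65.5981176
V = pitch²·Σt = 1.25²·139396/2125 = 102.497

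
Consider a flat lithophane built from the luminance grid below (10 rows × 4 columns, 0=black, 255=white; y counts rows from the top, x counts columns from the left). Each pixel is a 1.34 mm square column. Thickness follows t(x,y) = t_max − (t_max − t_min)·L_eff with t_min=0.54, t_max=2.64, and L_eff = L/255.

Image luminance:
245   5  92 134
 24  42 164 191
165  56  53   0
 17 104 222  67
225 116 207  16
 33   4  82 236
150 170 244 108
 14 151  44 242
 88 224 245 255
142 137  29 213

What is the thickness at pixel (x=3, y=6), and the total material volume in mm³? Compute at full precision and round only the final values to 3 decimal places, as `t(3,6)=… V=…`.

span = t_max - t_min = 2.64 - 0.54 = 2.100
L(3,6) = 108, L_eff = 108/255 = 0.423529
t(3,6) = 2.64 - 2.100·0.423529 = 1.751
Σt over all 10·4 pixels = 27534/425 ≈ 64.7858824
V = pitch²·Σt = 1.34²·27534/425 = 116.330

t(3,6)=1.751 V=116.330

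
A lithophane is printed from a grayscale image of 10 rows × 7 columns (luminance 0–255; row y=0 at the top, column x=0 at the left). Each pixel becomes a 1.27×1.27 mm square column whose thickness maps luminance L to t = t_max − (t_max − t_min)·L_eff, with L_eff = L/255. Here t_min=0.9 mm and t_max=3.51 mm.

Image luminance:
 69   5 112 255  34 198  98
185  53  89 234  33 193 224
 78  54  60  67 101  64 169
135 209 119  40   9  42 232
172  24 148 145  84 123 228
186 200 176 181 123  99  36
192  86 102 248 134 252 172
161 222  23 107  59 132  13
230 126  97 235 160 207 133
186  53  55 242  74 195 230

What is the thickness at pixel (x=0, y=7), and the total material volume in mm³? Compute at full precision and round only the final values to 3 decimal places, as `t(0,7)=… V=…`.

t(0,7)=1.862 V=244.213

span = t_max - t_min = 3.51 - 0.9 = 2.610
L(0,7) = 161, L_eff = 161/255 = 0.631373
t(0,7) = 3.51 - 2.610·0.631373 = 1.862
Σt over all 10·7 pixels = 643503/4250 ≈ 151.4124706
V = pitch²·Σt = 1.27²·643503/4250 = 244.213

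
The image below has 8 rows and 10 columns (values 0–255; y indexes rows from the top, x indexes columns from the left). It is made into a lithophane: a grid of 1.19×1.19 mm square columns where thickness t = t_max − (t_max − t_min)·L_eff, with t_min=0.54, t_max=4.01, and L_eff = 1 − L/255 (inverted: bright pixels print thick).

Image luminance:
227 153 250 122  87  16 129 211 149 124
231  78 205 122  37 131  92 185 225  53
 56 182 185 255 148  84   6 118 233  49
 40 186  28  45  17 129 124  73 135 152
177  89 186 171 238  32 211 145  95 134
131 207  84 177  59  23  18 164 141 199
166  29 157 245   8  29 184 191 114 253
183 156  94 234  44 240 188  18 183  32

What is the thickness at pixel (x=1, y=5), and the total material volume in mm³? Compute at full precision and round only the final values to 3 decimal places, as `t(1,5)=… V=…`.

span = t_max - t_min = 4.01 - 0.54 = 3.470
L(1,5) = 207, L_eff = 1 - 207/255 = 0.188235 (inverted)
t(1,5) = 4.01 - 3.470·0.188235 = 3.357
Σt over all 8·10 pixels = 4745447/25500 ≈ 186.0959608
V = pitch²·Σt = 1.19²·4745447/25500 = 263.530

t(1,5)=3.357 V=263.530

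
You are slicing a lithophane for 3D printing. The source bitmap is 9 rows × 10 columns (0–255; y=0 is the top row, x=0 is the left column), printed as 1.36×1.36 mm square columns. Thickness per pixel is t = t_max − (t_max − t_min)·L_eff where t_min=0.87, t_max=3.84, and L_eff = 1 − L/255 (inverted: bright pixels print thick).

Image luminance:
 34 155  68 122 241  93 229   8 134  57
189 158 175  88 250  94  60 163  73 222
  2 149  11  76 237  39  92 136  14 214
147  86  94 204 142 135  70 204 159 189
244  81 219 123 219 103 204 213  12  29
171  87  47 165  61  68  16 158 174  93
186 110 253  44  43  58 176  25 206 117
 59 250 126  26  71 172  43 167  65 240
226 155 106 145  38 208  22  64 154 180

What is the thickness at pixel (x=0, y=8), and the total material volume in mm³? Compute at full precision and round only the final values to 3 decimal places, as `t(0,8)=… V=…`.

span = t_max - t_min = 3.84 - 0.87 = 2.970
L(0,8) = 226, L_eff = 1 - 226/255 = 0.113725 (inverted)
t(0,8) = 3.84 - 2.970·0.113725 = 3.502
Σt over all 9·10 pixels = 355563/1700 ≈ 209.1547059
V = pitch²·Σt = 1.36²·355563/1700 = 386.853

t(0,8)=3.502 V=386.853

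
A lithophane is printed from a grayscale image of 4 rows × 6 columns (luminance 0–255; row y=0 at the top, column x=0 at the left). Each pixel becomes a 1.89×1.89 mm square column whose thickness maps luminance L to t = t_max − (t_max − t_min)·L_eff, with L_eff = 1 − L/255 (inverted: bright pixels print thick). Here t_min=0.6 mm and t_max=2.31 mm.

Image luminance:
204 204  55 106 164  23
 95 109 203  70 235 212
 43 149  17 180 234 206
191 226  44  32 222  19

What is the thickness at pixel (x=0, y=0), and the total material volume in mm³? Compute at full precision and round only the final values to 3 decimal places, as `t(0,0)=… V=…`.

span = t_max - t_min = 2.31 - 0.6 = 1.710
L(0,0) = 204, L_eff = 1 - 204/255 = 0.200000 (inverted)
t(0,0) = 2.31 - 1.710·0.200000 = 1.968
Σt over all 4·6 pixels = 307251/8500 ≈ 36.1471765
V = pitch²·Σt = 1.89²·307251/8500 = 129.121

t(0,0)=1.968 V=129.121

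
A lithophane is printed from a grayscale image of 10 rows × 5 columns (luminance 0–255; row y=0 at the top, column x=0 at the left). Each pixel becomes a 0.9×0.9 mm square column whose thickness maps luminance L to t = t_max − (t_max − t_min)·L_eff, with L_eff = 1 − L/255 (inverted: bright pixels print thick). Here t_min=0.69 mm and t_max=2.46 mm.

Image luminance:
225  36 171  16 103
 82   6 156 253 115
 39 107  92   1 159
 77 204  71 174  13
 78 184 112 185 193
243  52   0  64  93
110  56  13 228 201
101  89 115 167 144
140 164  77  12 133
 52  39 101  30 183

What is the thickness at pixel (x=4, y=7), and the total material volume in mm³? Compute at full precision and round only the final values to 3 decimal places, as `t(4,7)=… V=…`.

span = t_max - t_min = 2.46 - 0.69 = 1.770
L(4,7) = 144, L_eff = 1 - 144/255 = 0.435294 (inverted)
t(4,7) = 2.46 - 1.770·0.435294 = 1.690
Σt over all 10·5 pixels = 615331/8500 ≈ 72.3918824
V = pitch²·Σt = 0.9²·615331/8500 = 58.637

t(4,7)=1.690 V=58.637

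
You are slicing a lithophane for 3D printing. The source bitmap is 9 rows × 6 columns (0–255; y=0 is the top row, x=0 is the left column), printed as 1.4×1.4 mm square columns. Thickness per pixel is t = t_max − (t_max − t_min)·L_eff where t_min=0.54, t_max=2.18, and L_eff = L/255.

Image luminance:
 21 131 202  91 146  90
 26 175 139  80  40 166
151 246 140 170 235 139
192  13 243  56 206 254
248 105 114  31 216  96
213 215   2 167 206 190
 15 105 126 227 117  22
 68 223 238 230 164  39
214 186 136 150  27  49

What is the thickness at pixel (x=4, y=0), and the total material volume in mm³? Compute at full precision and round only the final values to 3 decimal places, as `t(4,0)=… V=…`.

span = t_max - t_min = 2.18 - 0.54 = 1.640
L(4,0) = 146, L_eff = 146/255 = 0.572549
t(4,0) = 2.18 - 1.640·0.572549 = 1.241
Σt over all 9·6 pixels = 147778/2125 ≈ 69.5425882
V = pitch²·Σt = 1.4²·147778/2125 = 136.303

t(4,0)=1.241 V=136.303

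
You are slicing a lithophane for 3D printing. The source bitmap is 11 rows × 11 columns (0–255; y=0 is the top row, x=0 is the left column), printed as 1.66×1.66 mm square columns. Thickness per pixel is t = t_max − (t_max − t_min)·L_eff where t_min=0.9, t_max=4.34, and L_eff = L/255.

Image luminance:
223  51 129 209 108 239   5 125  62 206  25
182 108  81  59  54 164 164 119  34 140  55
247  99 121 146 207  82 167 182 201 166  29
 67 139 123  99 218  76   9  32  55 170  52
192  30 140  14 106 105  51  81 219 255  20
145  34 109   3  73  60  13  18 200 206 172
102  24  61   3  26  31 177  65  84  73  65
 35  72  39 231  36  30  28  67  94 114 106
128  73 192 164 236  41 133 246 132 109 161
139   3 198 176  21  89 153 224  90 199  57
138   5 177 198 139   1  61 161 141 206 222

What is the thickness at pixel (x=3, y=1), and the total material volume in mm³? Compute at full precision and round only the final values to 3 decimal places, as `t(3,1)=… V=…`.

span = t_max - t_min = 4.34 - 0.9 = 3.440
L(3,1) = 59, L_eff = 59/255 = 0.231373
t(3,1) = 4.34 - 3.440·0.231373 = 3.544
Σt over all 11·11 pixels = 4381963/12750 ≈ 343.6833725
V = pitch²·Σt = 1.66²·4381963/12750 = 947.054

t(3,1)=3.544 V=947.054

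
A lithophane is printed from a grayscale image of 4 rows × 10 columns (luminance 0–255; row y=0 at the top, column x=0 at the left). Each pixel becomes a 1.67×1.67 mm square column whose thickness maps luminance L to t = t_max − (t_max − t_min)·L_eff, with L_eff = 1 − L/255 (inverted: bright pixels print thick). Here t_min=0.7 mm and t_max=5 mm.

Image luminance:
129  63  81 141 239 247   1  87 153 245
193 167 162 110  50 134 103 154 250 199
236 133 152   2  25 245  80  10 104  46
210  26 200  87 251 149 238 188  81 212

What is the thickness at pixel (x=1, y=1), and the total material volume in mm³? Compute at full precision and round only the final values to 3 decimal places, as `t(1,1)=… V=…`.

span = t_max - t_min = 5 - 0.7 = 4.300
L(1,1) = 167, L_eff = 1 - 167/255 = 0.345098 (inverted)
t(1,1) = 5 - 4.300·0.345098 = 3.516
Σt over all 4·10 pixels = 103823/850 ≈ 122.1447059
V = pitch²·Σt = 1.67²·103823/850 = 340.649

t(1,1)=3.516 V=340.649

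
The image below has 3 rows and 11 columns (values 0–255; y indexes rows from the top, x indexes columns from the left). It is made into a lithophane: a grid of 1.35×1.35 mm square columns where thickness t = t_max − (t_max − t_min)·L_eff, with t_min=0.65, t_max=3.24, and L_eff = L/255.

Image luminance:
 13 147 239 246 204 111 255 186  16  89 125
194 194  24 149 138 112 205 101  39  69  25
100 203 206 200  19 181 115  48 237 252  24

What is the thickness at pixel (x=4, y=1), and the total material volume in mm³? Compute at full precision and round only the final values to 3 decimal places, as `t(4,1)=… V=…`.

span = t_max - t_min = 3.24 - 0.65 = 2.590
L(4,1) = 138, L_eff = 138/255 = 0.541176
t(4,1) = 3.24 - 2.590·0.541176 = 1.838
Σt over all 3·11 pixels = 784883/12750 ≈ 61.5594510
V = pitch²·Σt = 1.35²·784883/12750 = 112.192

t(4,1)=1.838 V=112.192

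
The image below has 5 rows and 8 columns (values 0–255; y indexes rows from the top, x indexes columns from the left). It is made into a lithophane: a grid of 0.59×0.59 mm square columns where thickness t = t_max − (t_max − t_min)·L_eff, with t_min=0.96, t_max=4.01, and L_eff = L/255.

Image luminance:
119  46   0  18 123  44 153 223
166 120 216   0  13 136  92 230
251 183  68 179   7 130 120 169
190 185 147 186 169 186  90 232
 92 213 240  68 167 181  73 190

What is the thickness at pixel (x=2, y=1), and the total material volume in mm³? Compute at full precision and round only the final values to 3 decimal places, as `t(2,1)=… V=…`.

span = t_max - t_min = 4.01 - 0.96 = 3.050
L(2,1) = 216, L_eff = 216/255 = 0.847059
t(2,1) = 4.01 - 3.050·0.847059 = 1.426
Σt over all 5·8 pixels = 6503/68 ≈ 95.6323529
V = pitch²·Σt = 0.59²·6503/68 = 33.290

t(2,1)=1.426 V=33.290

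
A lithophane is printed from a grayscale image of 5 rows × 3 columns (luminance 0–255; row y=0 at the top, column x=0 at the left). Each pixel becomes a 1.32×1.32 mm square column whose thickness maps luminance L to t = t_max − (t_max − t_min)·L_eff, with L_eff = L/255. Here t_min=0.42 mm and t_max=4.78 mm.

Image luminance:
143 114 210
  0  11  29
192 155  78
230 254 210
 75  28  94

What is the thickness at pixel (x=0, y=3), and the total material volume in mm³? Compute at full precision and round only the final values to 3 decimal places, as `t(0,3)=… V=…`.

span = t_max - t_min = 4.78 - 0.42 = 4.360
L(0,3) = 230, L_eff = 230/255 = 0.901961
t(0,3) = 4.78 - 4.360·0.901961 = 0.847
Σt over all 5·3 pixels = 516761/12750 ≈ 40.5302745
V = pitch²·Σt = 1.32²·516761/12750 = 70.620

t(0,3)=0.847 V=70.620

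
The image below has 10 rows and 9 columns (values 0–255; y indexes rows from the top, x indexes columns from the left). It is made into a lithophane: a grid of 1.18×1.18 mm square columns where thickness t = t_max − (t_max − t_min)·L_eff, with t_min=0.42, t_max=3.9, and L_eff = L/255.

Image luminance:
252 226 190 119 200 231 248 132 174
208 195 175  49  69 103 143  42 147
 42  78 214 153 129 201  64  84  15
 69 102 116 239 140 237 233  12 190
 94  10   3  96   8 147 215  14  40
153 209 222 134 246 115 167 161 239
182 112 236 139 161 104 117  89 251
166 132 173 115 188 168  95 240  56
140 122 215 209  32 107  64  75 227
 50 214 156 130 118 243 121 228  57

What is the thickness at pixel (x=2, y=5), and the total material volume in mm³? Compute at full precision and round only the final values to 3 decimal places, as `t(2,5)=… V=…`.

t(2,5)=0.870 V=246.911

span = t_max - t_min = 3.9 - 0.42 = 3.480
L(2,5) = 222, L_eff = 222/255 = 0.870588
t(2,5) = 3.9 - 3.480·0.870588 = 0.870
Σt over all 10·9 pixels = 376821/2125 ≈ 177.3275294
V = pitch²·Σt = 1.18²·376821/2125 = 246.911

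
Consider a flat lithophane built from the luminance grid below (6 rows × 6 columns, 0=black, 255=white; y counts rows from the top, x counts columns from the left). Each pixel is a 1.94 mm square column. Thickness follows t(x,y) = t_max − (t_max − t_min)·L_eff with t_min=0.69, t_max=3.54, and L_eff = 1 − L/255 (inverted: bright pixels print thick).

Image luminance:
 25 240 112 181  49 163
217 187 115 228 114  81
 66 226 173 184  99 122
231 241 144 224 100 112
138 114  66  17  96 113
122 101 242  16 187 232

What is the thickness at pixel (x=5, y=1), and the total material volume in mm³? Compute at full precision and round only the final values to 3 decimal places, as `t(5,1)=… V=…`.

span = t_max - t_min = 3.54 - 0.69 = 2.850
L(5,1) = 81, L_eff = 1 - 81/255 = 0.682353 (inverted)
t(5,1) = 3.54 - 2.850·0.682353 = 1.595
Σt over all 6·6 pixels = 13871/170 ≈ 81.5941176
V = pitch²·Σt = 1.94²·13871/170 = 307.088

t(5,1)=1.595 V=307.088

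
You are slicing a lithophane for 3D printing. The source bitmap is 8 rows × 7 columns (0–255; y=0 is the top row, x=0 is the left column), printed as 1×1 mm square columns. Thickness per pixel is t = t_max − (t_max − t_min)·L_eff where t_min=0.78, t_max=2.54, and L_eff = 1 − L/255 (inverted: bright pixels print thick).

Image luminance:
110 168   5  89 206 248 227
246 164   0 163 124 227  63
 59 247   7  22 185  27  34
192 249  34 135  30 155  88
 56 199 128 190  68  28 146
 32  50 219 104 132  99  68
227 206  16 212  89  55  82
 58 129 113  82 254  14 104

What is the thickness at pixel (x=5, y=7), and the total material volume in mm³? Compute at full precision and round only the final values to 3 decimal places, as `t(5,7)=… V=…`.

t(5,7)=0.877 V=89.675

span = t_max - t_min = 2.54 - 0.78 = 1.760
L(5,7) = 14, L_eff = 1 - 14/255 = 0.945098 (inverted)
t(5,7) = 2.54 - 1.760·0.945098 = 0.877
Σt over all 8·7 pixels = 33628/375 ≈ 89.6746667
V = pitch²·Σt = 1²·33628/375 = 89.675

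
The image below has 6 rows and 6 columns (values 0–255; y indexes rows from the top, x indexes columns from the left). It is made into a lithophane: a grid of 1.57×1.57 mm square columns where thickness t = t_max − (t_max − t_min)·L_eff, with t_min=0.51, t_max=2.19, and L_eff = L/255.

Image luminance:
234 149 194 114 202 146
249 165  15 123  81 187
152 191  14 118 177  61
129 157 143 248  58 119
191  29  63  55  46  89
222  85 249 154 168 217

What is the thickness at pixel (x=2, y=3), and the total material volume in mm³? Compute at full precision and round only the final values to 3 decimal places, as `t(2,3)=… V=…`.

t(2,3)=1.248 V=113.233

span = t_max - t_min = 2.19 - 0.51 = 1.680
L(2,3) = 143, L_eff = 143/255 = 0.560784
t(2,3) = 2.19 - 1.680·0.560784 = 1.248
Σt over all 6·6 pixels = 97619/2125 ≈ 45.9383529
V = pitch²·Σt = 1.57²·97619/2125 = 113.233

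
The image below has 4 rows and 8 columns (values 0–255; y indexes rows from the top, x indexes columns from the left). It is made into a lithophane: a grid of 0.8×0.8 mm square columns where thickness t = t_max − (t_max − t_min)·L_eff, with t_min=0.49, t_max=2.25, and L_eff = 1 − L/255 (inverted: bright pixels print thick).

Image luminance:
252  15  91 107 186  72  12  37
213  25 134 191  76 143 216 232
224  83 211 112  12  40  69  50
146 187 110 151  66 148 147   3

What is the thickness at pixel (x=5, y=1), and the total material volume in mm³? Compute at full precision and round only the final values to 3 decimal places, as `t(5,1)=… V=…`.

t(5,1)=1.477 V=26.648

span = t_max - t_min = 2.25 - 0.49 = 1.760
L(5,1) = 143, L_eff = 1 - 143/255 = 0.439216 (inverted)
t(5,1) = 2.25 - 1.760·0.439216 = 1.477
Σt over all 4·8 pixels = 265444/6375 ≈ 41.6382745
V = pitch²·Σt = 0.8²·265444/6375 = 26.648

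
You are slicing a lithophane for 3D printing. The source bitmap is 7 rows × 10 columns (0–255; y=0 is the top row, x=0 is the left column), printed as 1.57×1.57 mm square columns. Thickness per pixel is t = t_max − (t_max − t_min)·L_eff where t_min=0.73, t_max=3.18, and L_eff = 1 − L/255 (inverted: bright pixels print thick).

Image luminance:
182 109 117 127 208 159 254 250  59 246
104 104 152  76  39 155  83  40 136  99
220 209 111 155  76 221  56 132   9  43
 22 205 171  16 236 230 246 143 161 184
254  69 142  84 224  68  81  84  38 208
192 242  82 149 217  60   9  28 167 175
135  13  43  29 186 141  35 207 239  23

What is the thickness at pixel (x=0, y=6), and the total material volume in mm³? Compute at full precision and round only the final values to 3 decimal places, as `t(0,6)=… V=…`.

t(0,6)=2.027 V=343.100

span = t_max - t_min = 3.18 - 0.73 = 2.450
L(0,6) = 135, L_eff = 1 - 135/255 = 0.470588 (inverted)
t(0,6) = 3.18 - 2.450·0.470588 = 2.027
Σt over all 7·10 pixels = 709891/5100 ≈ 139.1943137
V = pitch²·Σt = 1.57²·709891/5100 = 343.100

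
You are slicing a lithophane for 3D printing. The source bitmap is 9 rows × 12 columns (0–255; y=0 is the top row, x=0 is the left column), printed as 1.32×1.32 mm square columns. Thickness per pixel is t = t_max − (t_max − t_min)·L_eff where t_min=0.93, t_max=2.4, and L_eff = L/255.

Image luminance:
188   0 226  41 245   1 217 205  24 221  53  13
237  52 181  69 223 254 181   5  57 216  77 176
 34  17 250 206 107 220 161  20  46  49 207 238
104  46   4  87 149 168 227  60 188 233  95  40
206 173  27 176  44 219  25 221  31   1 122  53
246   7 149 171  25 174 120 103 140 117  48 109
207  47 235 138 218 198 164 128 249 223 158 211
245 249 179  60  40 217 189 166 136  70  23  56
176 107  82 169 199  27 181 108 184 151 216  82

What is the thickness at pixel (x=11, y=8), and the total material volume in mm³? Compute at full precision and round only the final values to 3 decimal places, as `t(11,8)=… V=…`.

span = t_max - t_min = 2.4 - 0.93 = 1.470
L(11,8) = 82, L_eff = 82/255 = 0.321569
t(11,8) = 2.4 - 1.470·0.321569 = 1.927
Σt over all 9·12 pixels = 1501863/8500 ≈ 176.6897647
V = pitch²·Σt = 1.32²·1501863/8500 = 307.864

t(11,8)=1.927 V=307.864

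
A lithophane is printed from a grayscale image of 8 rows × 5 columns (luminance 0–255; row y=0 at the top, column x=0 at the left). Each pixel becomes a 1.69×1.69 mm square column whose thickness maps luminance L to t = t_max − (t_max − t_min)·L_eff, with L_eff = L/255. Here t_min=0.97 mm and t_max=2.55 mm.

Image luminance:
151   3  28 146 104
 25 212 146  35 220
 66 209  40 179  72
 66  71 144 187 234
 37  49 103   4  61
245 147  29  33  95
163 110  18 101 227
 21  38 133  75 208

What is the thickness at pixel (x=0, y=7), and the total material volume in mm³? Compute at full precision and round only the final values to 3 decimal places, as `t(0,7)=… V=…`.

span = t_max - t_min = 2.55 - 0.97 = 1.580
L(0,7) = 21, L_eff = 21/255 = 0.082353
t(0,7) = 2.55 - 1.580·0.082353 = 2.420
Σt over all 8·5 pixels = 193187/2550 ≈ 75.7596078
V = pitch²·Σt = 1.69²·193187/2550 = 216.377

t(0,7)=2.420 V=216.377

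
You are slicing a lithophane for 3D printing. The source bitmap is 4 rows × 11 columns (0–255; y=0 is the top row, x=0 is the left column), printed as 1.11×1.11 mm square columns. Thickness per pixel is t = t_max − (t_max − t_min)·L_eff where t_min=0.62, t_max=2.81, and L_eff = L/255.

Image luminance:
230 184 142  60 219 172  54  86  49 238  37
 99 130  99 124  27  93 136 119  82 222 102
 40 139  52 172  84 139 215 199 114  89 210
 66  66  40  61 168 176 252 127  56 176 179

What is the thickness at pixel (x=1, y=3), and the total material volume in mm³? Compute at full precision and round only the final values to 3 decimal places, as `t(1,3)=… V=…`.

t(1,3)=2.243 V=93.884

span = t_max - t_min = 2.81 - 0.62 = 2.190
L(1,3) = 66, L_eff = 66/255 = 0.258824
t(1,3) = 2.81 - 2.190·0.258824 = 2.243
Σt over all 4·11 pixels = 161922/2125 ≈ 76.1985882
V = pitch²·Σt = 1.11²·161922/2125 = 93.884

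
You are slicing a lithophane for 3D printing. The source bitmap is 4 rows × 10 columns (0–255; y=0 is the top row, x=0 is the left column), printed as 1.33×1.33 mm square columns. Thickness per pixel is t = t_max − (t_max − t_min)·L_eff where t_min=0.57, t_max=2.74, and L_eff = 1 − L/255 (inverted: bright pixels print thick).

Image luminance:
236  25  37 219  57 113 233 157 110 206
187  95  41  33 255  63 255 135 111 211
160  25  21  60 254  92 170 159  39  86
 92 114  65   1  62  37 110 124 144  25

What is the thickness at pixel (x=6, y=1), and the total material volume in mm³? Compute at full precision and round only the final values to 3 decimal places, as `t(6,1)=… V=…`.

span = t_max - t_min = 2.74 - 0.57 = 2.170
L(6,1) = 255, L_eff = 1 - 255/255 = 0.000000 (inverted)
t(6,1) = 2.74 - 2.170·0.000000 = 2.740
Σt over all 4·10 pixels = 1583723/25500 ≈ 62.1067843
V = pitch²·Σt = 1.33²·1583723/25500 = 109.861

t(6,1)=2.740 V=109.861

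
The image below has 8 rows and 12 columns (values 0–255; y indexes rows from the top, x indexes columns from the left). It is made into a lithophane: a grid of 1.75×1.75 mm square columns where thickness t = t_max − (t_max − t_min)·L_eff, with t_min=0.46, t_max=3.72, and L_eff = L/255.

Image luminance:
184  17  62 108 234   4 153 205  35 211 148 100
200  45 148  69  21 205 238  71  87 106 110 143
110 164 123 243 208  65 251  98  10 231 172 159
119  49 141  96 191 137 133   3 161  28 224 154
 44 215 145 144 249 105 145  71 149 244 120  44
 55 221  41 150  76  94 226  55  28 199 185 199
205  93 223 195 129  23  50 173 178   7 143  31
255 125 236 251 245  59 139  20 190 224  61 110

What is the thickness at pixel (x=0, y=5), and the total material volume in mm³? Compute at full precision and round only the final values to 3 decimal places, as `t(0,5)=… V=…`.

t(0,5)=3.017 V=594.767

span = t_max - t_min = 3.72 - 0.46 = 3.260
L(0,5) = 55, L_eff = 55/255 = 0.215686
t(0,5) = 3.72 - 3.260·0.215686 = 3.017
Σt over all 8·12 pixels = 2476171/12750 ≈ 194.2094902
V = pitch²·Σt = 1.75²·2476171/12750 = 594.767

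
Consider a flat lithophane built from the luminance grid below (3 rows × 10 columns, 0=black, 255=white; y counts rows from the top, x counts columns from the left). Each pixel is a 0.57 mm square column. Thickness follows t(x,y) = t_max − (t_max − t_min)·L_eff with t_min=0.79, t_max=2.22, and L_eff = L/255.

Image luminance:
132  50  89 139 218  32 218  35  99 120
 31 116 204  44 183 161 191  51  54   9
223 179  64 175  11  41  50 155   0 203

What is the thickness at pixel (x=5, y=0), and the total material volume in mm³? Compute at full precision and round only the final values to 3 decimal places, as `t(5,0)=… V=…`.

t(5,0)=2.041 V=15.668

span = t_max - t_min = 2.22 - 0.79 = 1.430
L(5,0) = 32, L_eff = 32/255 = 0.125490
t(5,0) = 2.22 - 1.430·0.125490 = 2.041
Σt over all 3·10 pixels = 1229689/25500 ≈ 48.2230980
V = pitch²·Σt = 0.57²·1229689/25500 = 15.668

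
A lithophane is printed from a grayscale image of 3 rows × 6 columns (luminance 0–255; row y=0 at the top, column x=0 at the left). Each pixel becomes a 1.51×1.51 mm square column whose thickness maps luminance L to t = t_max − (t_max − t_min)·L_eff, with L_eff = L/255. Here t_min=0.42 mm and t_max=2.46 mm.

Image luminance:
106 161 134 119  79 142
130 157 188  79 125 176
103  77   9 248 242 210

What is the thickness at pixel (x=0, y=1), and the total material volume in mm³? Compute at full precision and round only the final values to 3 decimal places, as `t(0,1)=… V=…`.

span = t_max - t_min = 2.46 - 0.42 = 2.040
L(0,1) = 130, L_eff = 130/255 = 0.509804
t(0,1) = 2.46 - 2.040·0.509804 = 1.420
Σt over all 3·6 pixels = 24.4
V = pitch²·Σt = 1.51²·24.4 = 55.634

t(0,1)=1.420 V=55.634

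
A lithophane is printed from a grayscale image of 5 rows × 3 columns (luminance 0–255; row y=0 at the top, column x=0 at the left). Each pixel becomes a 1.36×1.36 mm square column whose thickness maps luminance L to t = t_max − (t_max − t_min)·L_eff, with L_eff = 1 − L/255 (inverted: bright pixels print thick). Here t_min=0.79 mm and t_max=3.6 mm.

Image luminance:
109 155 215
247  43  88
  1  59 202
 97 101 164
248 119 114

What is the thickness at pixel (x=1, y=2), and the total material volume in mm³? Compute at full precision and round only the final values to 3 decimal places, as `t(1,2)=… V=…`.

span = t_max - t_min = 3.6 - 0.79 = 2.810
L(1,2) = 59, L_eff = 1 - 59/255 = 0.768627 (inverted)
t(1,2) = 3.6 - 2.810·0.768627 = 1.440
Σt over all 5·3 pixels = 284499/8500 ≈ 33.4704706
V = pitch²·Σt = 1.36²·284499/8500 = 61.907

t(1,2)=1.440 V=61.907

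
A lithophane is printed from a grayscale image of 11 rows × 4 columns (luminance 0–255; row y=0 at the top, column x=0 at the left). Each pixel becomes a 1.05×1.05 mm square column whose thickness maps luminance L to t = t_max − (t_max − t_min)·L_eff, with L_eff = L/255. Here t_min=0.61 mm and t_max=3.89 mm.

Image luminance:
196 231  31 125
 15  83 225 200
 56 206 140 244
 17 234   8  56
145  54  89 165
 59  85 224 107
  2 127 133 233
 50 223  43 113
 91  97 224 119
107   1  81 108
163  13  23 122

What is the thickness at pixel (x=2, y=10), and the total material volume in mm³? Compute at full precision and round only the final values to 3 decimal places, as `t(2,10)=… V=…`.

t(2,10)=3.594 V=116.834

span = t_max - t_min = 3.89 - 0.61 = 3.280
L(2,10) = 23, L_eff = 23/255 = 0.090196
t(2,10) = 3.89 - 3.280·0.090196 = 3.594
Σt over all 11·4 pixels = 675569/6375 ≈ 105.9716078
V = pitch²·Σt = 1.05²·675569/6375 = 116.834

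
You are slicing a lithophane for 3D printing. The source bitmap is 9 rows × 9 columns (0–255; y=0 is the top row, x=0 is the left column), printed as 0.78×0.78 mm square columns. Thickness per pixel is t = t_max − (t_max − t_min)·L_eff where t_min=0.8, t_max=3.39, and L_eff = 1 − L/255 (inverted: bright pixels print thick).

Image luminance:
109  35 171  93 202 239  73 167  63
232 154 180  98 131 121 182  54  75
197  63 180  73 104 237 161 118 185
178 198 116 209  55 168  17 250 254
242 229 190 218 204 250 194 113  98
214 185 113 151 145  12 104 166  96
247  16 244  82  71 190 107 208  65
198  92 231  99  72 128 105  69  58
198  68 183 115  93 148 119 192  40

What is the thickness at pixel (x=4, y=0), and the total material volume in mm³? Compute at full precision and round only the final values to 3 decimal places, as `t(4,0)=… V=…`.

t(4,0)=2.852 V=110.513

span = t_max - t_min = 3.39 - 0.8 = 2.590
L(4,0) = 202, L_eff = 1 - 202/255 = 0.207843 (inverted)
t(4,0) = 3.39 - 2.590·0.207843 = 2.852
Σt over all 9·9 pixels = 1157984/6375 ≈ 181.6445490
V = pitch²·Σt = 0.78²·1157984/6375 = 110.513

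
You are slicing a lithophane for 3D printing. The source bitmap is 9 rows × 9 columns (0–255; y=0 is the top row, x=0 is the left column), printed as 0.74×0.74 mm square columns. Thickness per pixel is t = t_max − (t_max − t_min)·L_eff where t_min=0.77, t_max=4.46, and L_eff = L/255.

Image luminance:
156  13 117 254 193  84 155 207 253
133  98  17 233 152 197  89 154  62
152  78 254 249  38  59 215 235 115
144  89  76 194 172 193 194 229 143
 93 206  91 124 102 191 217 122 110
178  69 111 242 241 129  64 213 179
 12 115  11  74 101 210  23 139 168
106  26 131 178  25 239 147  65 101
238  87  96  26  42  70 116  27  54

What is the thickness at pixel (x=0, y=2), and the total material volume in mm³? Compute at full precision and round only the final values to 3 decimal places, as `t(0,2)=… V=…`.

t(0,2)=2.260 V=112.999

span = t_max - t_min = 4.46 - 0.77 = 3.690
L(0,2) = 152, L_eff = 152/255 = 0.596078
t(0,2) = 4.46 - 3.690·0.596078 = 2.260
Σt over all 9·9 pixels = 350799/1700 ≈ 206.3523529
V = pitch²·Σt = 0.74²·350799/1700 = 112.999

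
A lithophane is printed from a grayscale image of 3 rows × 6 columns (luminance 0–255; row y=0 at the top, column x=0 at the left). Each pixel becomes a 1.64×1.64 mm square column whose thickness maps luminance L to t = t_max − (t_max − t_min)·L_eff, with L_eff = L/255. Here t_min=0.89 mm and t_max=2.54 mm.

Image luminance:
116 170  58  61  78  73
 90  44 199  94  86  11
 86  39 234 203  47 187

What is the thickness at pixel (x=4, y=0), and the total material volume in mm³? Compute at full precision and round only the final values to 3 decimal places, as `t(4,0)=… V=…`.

t(4,0)=2.035 V=90.320

span = t_max - t_min = 2.54 - 0.89 = 1.650
L(4,0) = 78, L_eff = 78/255 = 0.305882
t(4,0) = 2.54 - 1.650·0.305882 = 2.035
Σt over all 3·6 pixels = 14272/425 ≈ 33.5811765
V = pitch²·Σt = 1.64²·14272/425 = 90.320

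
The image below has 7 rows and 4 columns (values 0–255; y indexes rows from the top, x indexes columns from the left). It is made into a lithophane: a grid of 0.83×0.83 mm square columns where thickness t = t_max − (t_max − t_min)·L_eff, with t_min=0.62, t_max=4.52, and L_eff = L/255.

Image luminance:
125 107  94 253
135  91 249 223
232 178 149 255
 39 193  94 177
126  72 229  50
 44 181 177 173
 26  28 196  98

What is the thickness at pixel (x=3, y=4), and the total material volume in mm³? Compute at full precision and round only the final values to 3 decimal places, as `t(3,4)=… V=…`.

span = t_max - t_min = 4.52 - 0.62 = 3.900
L(3,4) = 50, L_eff = 50/255 = 0.196078
t(3,4) = 4.52 - 3.900·0.196078 = 3.755
Σt over all 7·4 pixels = 27827/425 ≈ 65.4752941
V = pitch²·Σt = 0.83²·27827/425 = 45.106

t(3,4)=3.755 V=45.106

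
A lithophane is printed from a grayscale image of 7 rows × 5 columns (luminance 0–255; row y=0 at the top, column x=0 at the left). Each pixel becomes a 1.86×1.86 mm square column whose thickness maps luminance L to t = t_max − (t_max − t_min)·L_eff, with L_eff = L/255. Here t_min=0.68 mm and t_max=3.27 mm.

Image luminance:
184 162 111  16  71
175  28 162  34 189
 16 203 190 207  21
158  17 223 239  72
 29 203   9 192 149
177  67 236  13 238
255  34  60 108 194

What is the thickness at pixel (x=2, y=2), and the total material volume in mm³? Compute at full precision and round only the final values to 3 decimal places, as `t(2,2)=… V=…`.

span = t_max - t_min = 3.27 - 0.68 = 2.590
L(2,2) = 190, L_eff = 190/255 = 0.745098
t(2,2) = 3.27 - 2.590·0.745098 = 1.340
Σt over all 7·5 pixels = 1767997/25500 ≈ 69.3332157
V = pitch²·Σt = 1.86²·1767997/25500 = 239.865

t(2,2)=1.340 V=239.865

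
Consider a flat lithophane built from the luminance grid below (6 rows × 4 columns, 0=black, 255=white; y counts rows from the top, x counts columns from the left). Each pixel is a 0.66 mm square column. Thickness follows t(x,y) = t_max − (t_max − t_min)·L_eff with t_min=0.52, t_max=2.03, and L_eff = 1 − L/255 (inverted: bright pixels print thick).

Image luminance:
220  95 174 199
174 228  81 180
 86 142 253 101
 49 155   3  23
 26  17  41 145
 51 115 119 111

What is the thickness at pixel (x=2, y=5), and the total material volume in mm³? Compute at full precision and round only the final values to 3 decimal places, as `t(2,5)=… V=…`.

t(2,5)=1.225 V=12.628

span = t_max - t_min = 2.03 - 0.52 = 1.510
L(2,5) = 119, L_eff = 1 - 119/255 = 0.533333 (inverted)
t(2,5) = 2.03 - 1.510·0.533333 = 1.225
Σt over all 6·4 pixels = 10871/375 ≈ 28.9893333
V = pitch²·Σt = 0.66²·10871/375 = 12.628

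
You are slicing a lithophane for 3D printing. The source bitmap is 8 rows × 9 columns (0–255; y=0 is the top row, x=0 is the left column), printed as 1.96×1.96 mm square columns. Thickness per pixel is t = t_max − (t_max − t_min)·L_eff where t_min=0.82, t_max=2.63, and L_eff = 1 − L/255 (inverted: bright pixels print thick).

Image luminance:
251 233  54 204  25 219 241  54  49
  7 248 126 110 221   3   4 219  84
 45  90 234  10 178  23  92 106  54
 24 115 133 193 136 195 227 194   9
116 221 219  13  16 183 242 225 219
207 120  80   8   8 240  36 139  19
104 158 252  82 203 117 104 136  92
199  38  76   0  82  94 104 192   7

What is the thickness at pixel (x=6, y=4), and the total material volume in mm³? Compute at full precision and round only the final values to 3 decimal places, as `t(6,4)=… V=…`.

span = t_max - t_min = 2.63 - 0.82 = 1.810
L(6,4) = 242, L_eff = 1 - 242/255 = 0.050980 (inverted)
t(6,4) = 2.63 - 1.810·0.050980 = 2.538
Σt over all 8·9 pixels = 3091261/25500 ≈ 121.2259216
V = pitch²·Σt = 1.96²·3091261/25500 = 465.702

t(6,4)=2.538 V=465.702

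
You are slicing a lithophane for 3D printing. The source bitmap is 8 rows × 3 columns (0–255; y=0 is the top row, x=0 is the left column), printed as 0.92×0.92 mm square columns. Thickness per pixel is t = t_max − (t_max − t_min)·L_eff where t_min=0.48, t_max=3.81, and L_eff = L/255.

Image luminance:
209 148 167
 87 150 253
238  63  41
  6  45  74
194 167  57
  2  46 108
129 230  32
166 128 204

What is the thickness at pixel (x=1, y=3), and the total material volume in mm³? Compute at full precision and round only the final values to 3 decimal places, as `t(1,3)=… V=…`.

t(1,3)=3.222 V=44.855

span = t_max - t_min = 3.81 - 0.48 = 3.330
L(1,3) = 45, L_eff = 45/255 = 0.176471
t(1,3) = 3.81 - 3.330·0.176471 = 3.222
Σt over all 8·3 pixels = 112614/2125 ≈ 52.9948235
V = pitch²·Σt = 0.92²·112614/2125 = 44.855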